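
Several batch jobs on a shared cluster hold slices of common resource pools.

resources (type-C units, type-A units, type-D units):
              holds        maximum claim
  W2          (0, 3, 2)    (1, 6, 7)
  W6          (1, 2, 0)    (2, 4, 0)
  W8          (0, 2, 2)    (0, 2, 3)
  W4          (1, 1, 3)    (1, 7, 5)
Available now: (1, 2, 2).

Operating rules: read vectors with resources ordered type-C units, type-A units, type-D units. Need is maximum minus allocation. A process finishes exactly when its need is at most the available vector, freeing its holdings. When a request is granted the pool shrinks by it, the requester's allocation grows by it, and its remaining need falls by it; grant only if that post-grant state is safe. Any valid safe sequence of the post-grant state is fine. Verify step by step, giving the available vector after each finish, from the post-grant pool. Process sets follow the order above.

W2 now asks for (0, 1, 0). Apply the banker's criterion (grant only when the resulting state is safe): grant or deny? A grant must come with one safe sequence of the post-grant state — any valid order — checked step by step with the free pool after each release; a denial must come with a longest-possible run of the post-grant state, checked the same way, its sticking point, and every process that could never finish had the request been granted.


DENY: after the grant no complete ordering would exist.
Key observation: after W8, W6 the pool peaks at (2, 5, 4), and each blocked process is short somewhere: W2 on type-D units; W4 on type-A units.
After a pretend grant, a maximal execution: W8, W6 — then nothing else fits. Verifying each step:
  pool = (1, 1, 2)
  run W8 (needs (0, 0, 1), free (1, 1, 2)); after release of (0, 2, 2) the pool is (1, 3, 4)
  run W6 (needs (1, 2, 0), free (1, 3, 4)); after release of (1, 2, 0) the pool is (2, 5, 4)
  blocked: W2 wants (1, 2, 5), pool (2, 5, 4) — not enough type-D units
  blocked: W4 wants (0, 6, 2), pool (2, 5, 4) — not enough type-A units
Processes that could never finish after the grant: W2 and W4.


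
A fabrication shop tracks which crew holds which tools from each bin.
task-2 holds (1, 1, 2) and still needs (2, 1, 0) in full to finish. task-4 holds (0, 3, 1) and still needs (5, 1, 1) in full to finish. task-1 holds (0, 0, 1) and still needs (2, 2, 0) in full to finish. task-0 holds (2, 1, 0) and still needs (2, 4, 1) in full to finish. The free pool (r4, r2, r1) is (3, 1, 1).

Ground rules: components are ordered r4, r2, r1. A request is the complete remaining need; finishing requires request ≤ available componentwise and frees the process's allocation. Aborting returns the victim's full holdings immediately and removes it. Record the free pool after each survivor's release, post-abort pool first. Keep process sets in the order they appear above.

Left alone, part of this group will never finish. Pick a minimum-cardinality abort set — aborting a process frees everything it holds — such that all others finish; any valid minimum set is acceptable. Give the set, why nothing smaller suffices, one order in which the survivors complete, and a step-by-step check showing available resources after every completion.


Abort task-4.
Key observation: the returned (0, 3, 1) from task-4 is what brings task-0 — unrunnable before, under any order — into play at step 2.
Why nothing smaller works: aborting no one leaves the state deadlocked as given.
One survivor order: task-1, task-0, task-2. Verifying each step (post-abort pool first):
  pool = (3, 4, 2)
  task-1 needs (2, 2, 0) <= (3, 4, 2) -> finishes; pool += (0, 0, 1) = (3, 4, 3)
  task-0 needs (2, 4, 1) <= (3, 4, 3) -> finishes; pool += (2, 1, 0) = (5, 5, 3)
  task-2 needs (2, 1, 0) <= (5, 5, 3) -> finishes; pool += (1, 1, 2) = (6, 6, 5)


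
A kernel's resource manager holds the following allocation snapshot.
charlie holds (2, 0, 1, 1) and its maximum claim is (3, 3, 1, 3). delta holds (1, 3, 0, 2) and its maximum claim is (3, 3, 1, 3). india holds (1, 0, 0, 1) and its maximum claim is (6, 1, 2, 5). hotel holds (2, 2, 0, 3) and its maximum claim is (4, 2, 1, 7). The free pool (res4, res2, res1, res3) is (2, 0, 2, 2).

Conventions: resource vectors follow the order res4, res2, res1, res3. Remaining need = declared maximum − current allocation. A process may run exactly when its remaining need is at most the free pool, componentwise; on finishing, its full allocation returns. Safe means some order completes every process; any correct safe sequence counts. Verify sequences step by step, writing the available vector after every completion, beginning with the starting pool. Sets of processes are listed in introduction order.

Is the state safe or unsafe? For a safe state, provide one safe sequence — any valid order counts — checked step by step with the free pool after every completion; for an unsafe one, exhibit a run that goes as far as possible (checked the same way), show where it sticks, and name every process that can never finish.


The state is SAFE; one workable sequence: delta, charlie, india, hotel.
Key observation: the first exact fit in this order is delta — it needs (2, 0, 1, 1) with (2, 0, 2, 2) free, meeting a requested resource to the last unit.
Step-by-step check:
  pool = (2, 0, 2, 2)
  run delta (needs (2, 0, 1, 1), free (2, 0, 2, 2)); after release of (1, 3, 0, 2) the pool is (3, 3, 2, 4)
  run charlie (needs (1, 3, 0, 2), free (3, 3, 2, 4)); after release of (2, 0, 1, 1) the pool is (5, 3, 3, 5)
  run india (needs (5, 1, 2, 4), free (5, 3, 3, 5)); after release of (1, 0, 0, 1) the pool is (6, 3, 3, 6)
  run hotel (needs (2, 0, 1, 4), free (6, 3, 3, 6)); after release of (2, 2, 0, 3) the pool is (8, 5, 3, 9)


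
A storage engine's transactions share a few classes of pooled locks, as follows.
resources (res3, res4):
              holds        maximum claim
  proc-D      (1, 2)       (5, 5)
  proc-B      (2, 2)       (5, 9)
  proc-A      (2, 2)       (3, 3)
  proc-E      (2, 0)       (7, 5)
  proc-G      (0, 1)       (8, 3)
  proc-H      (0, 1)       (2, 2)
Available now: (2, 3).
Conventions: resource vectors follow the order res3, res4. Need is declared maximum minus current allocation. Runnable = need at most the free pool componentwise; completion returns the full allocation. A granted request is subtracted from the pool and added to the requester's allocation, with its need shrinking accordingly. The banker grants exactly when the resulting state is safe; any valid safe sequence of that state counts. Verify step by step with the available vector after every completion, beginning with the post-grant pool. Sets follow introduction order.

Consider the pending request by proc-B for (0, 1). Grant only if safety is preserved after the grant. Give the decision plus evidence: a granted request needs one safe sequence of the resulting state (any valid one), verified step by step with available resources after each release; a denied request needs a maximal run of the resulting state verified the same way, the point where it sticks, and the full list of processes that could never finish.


GRANT: granting preserves safety; a valid post-grant sequence is proc-A, proc-D, proc-B, proc-E, proc-G, proc-H.
Key observation: granting shrinks the pool to (2, 2), yet proc-A still fits and the chain goes through.
Verifying the post-grant state step by step:
  pool = (2, 2)
  run proc-A (needs (1, 1), free (2, 2)); after release of (2, 2) the pool is (4, 4)
  run proc-D (needs (4, 3), free (4, 4)); after release of (1, 2) the pool is (5, 6)
  run proc-B (needs (3, 6), free (5, 6)); after release of (2, 3) the pool is (7, 9)
  run proc-E (needs (5, 5), free (7, 9)); after release of (2, 0) the pool is (9, 9)
  run proc-G (needs (8, 2), free (9, 9)); after release of (0, 1) the pool is (9, 10)
  run proc-H (needs (2, 1), free (9, 10)); after release of (0, 1) the pool is (9, 11)


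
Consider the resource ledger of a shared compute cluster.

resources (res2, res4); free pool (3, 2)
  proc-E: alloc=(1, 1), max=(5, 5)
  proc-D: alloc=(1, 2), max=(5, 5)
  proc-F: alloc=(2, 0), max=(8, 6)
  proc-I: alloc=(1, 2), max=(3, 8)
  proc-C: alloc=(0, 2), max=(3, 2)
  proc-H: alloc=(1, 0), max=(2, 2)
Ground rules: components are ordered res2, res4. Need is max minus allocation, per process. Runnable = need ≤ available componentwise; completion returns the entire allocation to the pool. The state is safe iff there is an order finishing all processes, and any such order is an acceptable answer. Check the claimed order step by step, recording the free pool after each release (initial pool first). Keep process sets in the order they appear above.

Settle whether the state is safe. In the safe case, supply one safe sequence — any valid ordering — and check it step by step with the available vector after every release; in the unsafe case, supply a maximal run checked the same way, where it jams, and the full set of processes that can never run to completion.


SAFE — a valid safe sequence is proc-H, proc-C, proc-E, proc-D, proc-I, proc-F.
Key observation: proc-H marks the first exact bind of the order: its need (1, 2) fits the free (3, 2) with zero slack on a requested resource.
Verifying each step:
  pool = (3, 2)
  run proc-H (needs (1, 2), free (3, 2)); after release of (1, 0) the pool is (4, 2)
  run proc-C (needs (3, 0), free (4, 2)); after release of (0, 2) the pool is (4, 4)
  run proc-E (needs (4, 4), free (4, 4)); after release of (1, 1) the pool is (5, 5)
  run proc-D (needs (4, 3), free (5, 5)); after release of (1, 2) the pool is (6, 7)
  run proc-I (needs (2, 6), free (6, 7)); after release of (1, 2) the pool is (7, 9)
  run proc-F (needs (6, 6), free (7, 9)); after release of (2, 0) the pool is (9, 9)


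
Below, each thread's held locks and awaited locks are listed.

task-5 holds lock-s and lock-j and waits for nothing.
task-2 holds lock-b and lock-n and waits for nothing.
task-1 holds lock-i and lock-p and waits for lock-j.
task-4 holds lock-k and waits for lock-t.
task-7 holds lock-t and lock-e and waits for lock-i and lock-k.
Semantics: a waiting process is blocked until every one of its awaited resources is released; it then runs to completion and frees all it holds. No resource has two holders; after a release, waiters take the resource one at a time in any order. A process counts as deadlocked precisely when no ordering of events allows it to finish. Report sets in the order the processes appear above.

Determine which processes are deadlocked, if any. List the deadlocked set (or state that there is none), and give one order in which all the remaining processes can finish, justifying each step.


Deadlocked: task-4 and task-7.
Key observation: the loop task-4 -> task-7 -> task-4 blocks itself forever; no other process is dragged down with it.
One completion order for the rest: task-5, task-2, task-1.
Verifying each step:
  task-5 waits on nothing -> runs at once and releases lock-s and lock-j
  task-2 waits on nothing -> runs at once and releases lock-b and lock-n
  task-1 waits on lock-j — all released -> runs and releases lock-i and lock-p


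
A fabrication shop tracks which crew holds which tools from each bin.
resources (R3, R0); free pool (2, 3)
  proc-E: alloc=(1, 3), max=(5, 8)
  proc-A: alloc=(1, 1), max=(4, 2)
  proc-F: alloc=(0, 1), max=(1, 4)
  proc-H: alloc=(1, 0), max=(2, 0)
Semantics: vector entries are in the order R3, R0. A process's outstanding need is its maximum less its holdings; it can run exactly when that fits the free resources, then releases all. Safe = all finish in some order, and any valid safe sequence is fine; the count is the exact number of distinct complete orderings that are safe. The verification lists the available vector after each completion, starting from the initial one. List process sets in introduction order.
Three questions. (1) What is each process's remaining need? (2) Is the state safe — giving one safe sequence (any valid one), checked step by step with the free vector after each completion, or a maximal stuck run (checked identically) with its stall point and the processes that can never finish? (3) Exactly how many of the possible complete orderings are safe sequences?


(1) Need matrix, components ordered R3, R0:
  proc-E: (4, 5)
  proc-A: (3, 1)
  proc-F: (1, 3)
  proc-H: (1, 0)
(2) SAFE — a valid safe sequence is proc-H, proc-F, proc-A, proc-E.
Key observation: the order's first zero-slack moment is proc-F ((1, 3) needed, (3, 3) free — a requested resource with nothing to spare).
Walking it through:
  pool = (2, 3)
  run proc-H (needs (1, 0), free (2, 3)); after release of (1, 0) the pool is (3, 3)
  run proc-F (needs (1, 3), free (3, 3)); after release of (0, 1) the pool is (3, 4)
  run proc-A (needs (3, 1), free (3, 4)); after release of (1, 1) the pool is (4, 5)
  run proc-E (needs (4, 5), free (4, 5)); after release of (1, 3) the pool is (5, 8)
(3) Precisely 3 of the possible complete orderings are safe sequences.


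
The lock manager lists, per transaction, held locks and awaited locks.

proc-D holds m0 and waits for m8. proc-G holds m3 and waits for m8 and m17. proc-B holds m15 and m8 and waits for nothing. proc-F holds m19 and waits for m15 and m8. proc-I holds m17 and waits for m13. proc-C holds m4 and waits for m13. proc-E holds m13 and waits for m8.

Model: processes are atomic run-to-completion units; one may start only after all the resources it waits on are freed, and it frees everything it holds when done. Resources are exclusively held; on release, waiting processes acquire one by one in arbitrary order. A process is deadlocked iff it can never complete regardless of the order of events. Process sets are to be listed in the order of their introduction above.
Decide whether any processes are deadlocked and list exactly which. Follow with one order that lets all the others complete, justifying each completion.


No process is deadlocked.
Key observation: the wait relation is loop-free; peeling off processes with no waits unwinds the whole state.
The rest can finish in the order proc-B, proc-E, proc-D, proc-F, proc-I, proc-C, proc-G.
Verifying each step:
  proc-B waits on nothing -> runs at once and releases m15 and m8
  proc-E waits on m8 — all released -> runs and releases m13
  proc-D waits on m8 — all released -> runs and releases m0
  proc-F waits on m15 and m8 — all released -> runs and releases m19
  proc-I waits on m13 — all released -> runs and releases m17
  proc-C waits on m13 — all released -> runs and releases m4
  proc-G waits on m8 and m17 — all released -> runs and releases m3


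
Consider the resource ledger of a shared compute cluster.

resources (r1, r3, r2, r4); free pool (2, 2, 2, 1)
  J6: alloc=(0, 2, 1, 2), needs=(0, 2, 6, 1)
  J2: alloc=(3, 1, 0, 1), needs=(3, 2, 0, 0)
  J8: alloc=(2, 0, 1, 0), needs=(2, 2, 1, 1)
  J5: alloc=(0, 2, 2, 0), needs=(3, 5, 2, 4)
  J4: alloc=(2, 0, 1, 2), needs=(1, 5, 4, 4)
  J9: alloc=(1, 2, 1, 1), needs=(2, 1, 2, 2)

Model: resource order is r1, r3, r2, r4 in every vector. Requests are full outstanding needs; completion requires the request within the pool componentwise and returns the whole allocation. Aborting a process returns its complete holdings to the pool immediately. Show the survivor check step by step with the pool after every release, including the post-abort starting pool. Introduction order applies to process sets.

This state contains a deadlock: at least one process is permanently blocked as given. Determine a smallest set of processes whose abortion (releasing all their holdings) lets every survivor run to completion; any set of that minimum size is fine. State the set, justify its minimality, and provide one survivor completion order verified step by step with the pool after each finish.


The answer: abort J6.
Key observation: aborting J6 returns (0, 2, 1, 2), and J5 — hopeless before — runs at step 3 with the returned capacity in the pool.
Minimality: the empty abort set fails — the state is deadlocked as it stands.
Survivors finish in the order: J8, J2, J5, J9, J4. Step-by-step check (pool after the aborts first):
  pool = (2, 4, 3, 3)
  run J8 (needs (2, 2, 1, 1), free (2, 4, 3, 3)); after release of (2, 0, 1, 0) the pool is (4, 4, 4, 3)
  run J2 (needs (3, 2, 0, 0), free (4, 4, 4, 3)); after release of (3, 1, 0, 1) the pool is (7, 5, 4, 4)
  run J5 (needs (3, 5, 2, 4), free (7, 5, 4, 4)); after release of (0, 2, 2, 0) the pool is (7, 7, 6, 4)
  run J9 (needs (2, 1, 2, 2), free (7, 7, 6, 4)); after release of (1, 2, 1, 1) the pool is (8, 9, 7, 5)
  run J4 (needs (1, 5, 4, 4), free (8, 9, 7, 5)); after release of (2, 0, 1, 2) the pool is (10, 9, 8, 7)


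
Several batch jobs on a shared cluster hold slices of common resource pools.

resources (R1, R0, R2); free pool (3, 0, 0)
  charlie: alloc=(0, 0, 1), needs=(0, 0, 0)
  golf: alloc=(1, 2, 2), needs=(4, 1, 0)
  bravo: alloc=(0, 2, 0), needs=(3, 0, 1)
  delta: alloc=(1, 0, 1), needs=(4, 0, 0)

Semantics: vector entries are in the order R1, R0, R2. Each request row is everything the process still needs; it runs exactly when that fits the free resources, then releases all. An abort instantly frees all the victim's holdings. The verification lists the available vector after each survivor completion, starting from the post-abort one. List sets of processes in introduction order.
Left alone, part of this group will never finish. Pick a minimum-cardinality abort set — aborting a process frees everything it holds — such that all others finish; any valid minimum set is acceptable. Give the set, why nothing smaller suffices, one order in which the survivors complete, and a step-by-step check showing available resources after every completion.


Minimum abort set: delta.
Key observation: golf could never have finished before the abort; with (1, 0, 1) returned by delta, it fits at step 2.
Minimality: the empty abort set fails — the state is deadlocked as it stands.
Survivors finish in the order: bravo, golf, charlie. Step-by-step check (pool after the aborts first):
  pool = (4, 0, 1)
  run bravo (needs (3, 0, 1), free (4, 0, 1)); after release of (0, 2, 0) the pool is (4, 2, 1)
  run golf (needs (4, 1, 0), free (4, 2, 1)); after release of (1, 2, 2) the pool is (5, 4, 3)
  run charlie (needs (0, 0, 0), free (5, 4, 3)); after release of (0, 0, 1) the pool is (5, 4, 4)


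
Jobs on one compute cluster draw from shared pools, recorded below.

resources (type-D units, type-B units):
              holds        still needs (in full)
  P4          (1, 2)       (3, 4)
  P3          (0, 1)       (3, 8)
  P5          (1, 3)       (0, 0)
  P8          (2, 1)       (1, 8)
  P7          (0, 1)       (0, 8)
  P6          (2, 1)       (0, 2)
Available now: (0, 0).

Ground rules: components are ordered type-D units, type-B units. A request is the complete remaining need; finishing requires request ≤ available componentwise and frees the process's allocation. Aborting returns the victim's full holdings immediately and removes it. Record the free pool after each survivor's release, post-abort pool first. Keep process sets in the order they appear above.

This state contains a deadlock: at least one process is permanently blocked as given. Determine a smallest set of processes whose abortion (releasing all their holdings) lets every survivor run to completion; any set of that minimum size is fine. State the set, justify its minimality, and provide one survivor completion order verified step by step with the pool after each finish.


Minimum abort set: P8 and P7.
Key observation: aborting P8 and P7 returns (2, 2), and P3 — hopeless before — runs at step 4 with the returned capacity in the pool.
Why nothing smaller works — every single abort fails: P4 alone leaves P3 blocked (short on type-B units); P3 alone leaves P8 blocked (short on type-B units); P5 alone leaves P3 blocked (short on type-B units); P8 alone leaves P3 blocked (short on type-B units); P7 alone leaves P3 blocked (short on type-B units); P6 alone leaves P3 blocked (short on type-B units).
The survivors complete as P5, P4, P6, P3. Verifying each step (starting from the post-abort pool):
  pool = (2, 2)
  P5 needs (0, 0) <= (2, 2) -> finishes; pool += (1, 3) = (3, 5)
  P4 needs (3, 4) <= (3, 5) -> finishes; pool += (1, 2) = (4, 7)
  P6 needs (0, 2) <= (4, 7) -> finishes; pool += (2, 1) = (6, 8)
  P3 needs (3, 8) <= (6, 8) -> finishes; pool += (0, 1) = (6, 9)


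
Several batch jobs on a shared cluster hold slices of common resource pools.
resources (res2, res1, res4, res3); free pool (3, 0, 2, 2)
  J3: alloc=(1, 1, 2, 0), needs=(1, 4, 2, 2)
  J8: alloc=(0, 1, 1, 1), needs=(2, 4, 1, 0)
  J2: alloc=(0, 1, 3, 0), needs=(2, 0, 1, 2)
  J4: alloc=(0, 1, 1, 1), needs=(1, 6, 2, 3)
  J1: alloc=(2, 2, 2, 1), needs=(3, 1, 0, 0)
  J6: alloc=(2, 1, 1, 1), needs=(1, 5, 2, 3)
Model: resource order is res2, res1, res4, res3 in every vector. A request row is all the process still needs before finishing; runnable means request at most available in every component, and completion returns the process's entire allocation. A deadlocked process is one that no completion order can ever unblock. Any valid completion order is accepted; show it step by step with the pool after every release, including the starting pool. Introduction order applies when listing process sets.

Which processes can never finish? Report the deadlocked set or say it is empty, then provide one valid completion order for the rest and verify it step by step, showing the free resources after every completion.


The deadlocked set is J3, J8, J4 and J6.
Key observation: after J2, J1 complete, (5, 3, 7, 3) is the best the pool ever gets, yet each leftover process wants more res1.
One completion order for the rest: J2, J1. Walking it through:
  pool = (3, 0, 2, 2)
  run J2 (needs (2, 0, 1, 2), free (3, 0, 2, 2)); after release of (0, 1, 3, 0) the pool is (3, 1, 5, 2)
  run J1 (needs (3, 1, 0, 0), free (3, 1, 5, 2)); after release of (2, 2, 2, 1) the pool is (5, 3, 7, 3)
None of the blocked processes ever fits:
  J3 cannot run: need (1, 4, 2, 2) vs free (5, 3, 7, 3) (insufficient res1)
  J8 cannot run: need (2, 4, 1, 0) vs free (5, 3, 7, 3) (insufficient res1)
  J4 cannot run: need (1, 6, 2, 3) vs free (5, 3, 7, 3) (insufficient res1)
  J6 cannot run: need (1, 5, 2, 3) vs free (5, 3, 7, 3) (insufficient res1)


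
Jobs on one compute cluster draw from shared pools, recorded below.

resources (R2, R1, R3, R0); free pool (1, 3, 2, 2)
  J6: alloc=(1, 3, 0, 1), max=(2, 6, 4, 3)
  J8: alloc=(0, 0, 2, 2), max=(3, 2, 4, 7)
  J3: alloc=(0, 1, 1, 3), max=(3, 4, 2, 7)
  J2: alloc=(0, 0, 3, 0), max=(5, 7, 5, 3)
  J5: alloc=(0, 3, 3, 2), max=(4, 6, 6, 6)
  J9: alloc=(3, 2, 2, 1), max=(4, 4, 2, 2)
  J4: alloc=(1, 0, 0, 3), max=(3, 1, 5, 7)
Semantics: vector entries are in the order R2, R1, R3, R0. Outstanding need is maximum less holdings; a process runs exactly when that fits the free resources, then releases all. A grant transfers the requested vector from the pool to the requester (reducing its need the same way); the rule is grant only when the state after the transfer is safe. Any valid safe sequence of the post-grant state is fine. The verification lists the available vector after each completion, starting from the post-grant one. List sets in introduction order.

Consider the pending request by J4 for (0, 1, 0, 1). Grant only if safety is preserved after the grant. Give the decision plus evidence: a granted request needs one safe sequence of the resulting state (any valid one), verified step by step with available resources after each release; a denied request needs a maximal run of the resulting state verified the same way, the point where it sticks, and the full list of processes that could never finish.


GRANT — the state after the grant stays safe, e.g. via J9, J6, J2, J4, J3, J5, J8.
Key observation: the grant leaves (1, 2, 2, 1) free — enough for J9, whose release restarts the cascade.
Verifying the post-grant state step by step:
  pool = (1, 2, 2, 1)
  J9: need (1, 2, 0, 1) fits (1, 2, 2, 1); releases (3, 2, 2, 1), pool now (4, 4, 4, 2)
  J6: need (1, 3, 4, 2) fits (4, 4, 4, 2); releases (1, 3, 0, 1), pool now (5, 7, 4, 3)
  J2: need (5, 7, 2, 3) fits (5, 7, 4, 3); releases (0, 0, 3, 0), pool now (5, 7, 7, 3)
  J4: need (2, 0, 5, 3) fits (5, 7, 7, 3); releases (1, 1, 0, 4), pool now (6, 8, 7, 7)
  J3: need (3, 3, 1, 4) fits (6, 8, 7, 7); releases (0, 1, 1, 3), pool now (6, 9, 8, 10)
  J5: need (4, 3, 3, 4) fits (6, 9, 8, 10); releases (0, 3, 3, 2), pool now (6, 12, 11, 12)
  J8: need (3, 2, 2, 5) fits (6, 12, 11, 12); releases (0, 0, 2, 2), pool now (6, 12, 13, 14)


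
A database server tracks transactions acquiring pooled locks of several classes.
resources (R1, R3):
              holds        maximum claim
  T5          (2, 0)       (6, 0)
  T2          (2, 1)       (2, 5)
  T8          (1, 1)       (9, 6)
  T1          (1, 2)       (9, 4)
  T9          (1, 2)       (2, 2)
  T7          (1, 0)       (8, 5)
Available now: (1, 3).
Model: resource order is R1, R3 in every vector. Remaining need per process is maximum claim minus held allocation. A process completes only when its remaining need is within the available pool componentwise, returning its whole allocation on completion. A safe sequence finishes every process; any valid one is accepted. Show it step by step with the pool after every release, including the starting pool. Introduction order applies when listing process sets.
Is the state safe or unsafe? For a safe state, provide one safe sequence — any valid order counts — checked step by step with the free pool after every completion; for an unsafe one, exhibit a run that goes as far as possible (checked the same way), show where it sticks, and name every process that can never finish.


The state is UNSAFE.
Key observation: the pool after T9, T2, T5 is (6, 6); every surviving request exceeds it in R1, so progress ends there.
Going as far as possible: T9, T2, T5; after that, nothing fits. Walking it through:
  pool = (1, 3)
  T9: need (1, 0) fits (1, 3); releases (1, 2), pool now (2, 5)
  T2: need (0, 4) fits (2, 5); releases (2, 1), pool now (4, 6)
  T5: need (4, 0) fits (4, 6); releases (2, 0), pool now (6, 6)
  blocked: T8 wants (8, 5), pool (6, 6) — not enough R1
  blocked: T1 wants (8, 2), pool (6, 6) — not enough R1
  blocked: T7 wants (7, 5), pool (6, 6) — not enough R1
Never able to finish: T8, T1 and T7.


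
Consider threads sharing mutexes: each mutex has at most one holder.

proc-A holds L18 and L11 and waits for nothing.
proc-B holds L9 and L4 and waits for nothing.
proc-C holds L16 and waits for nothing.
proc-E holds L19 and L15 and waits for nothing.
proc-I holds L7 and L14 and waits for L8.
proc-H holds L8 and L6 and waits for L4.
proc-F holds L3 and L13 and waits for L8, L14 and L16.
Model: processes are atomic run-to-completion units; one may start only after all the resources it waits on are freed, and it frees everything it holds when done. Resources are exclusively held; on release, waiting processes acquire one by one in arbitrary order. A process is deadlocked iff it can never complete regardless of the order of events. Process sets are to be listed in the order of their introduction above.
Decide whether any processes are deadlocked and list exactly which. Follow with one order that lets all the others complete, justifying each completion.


No process is deadlocked.
Key observation: no waiting chain loops back on itself — every chain ends at a process that waits on nothing, so everyone eventually runs.
A valid finishing order for the others: proc-A, proc-E, proc-B, proc-H, proc-C, proc-I, proc-F.
Walking it through:
  run proc-A (it waits on nothing); releases L18 and L11
  run proc-E (it waits on nothing); releases L19 and L15
  run proc-B (it waits on nothing); releases L9 and L4
  run proc-H (all its waits — L4 — are resolved); releases L8 and L6
  run proc-C (it waits on nothing); releases L16
  run proc-I (all its waits — L8 — are resolved); releases L7 and L14
  run proc-F (all its waits — L8, L14 and L16 — are resolved); releases L3 and L13


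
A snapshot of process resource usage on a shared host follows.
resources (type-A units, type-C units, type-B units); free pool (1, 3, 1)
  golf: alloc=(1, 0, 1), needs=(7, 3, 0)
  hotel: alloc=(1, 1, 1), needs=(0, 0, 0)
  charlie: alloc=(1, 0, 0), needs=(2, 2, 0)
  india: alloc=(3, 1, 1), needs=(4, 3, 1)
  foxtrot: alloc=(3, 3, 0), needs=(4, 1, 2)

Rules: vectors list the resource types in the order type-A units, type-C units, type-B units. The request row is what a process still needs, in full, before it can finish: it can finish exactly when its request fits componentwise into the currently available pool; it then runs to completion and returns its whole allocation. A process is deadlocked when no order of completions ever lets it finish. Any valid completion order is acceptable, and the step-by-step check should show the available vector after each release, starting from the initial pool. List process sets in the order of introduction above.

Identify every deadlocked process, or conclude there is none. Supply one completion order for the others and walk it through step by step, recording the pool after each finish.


The deadlocked set is golf, india and foxtrot.
Key observation: once hotel, charlie finish, the pool peaks at (3, 4, 2) — and every remaining process still needs more type-A units than that.
The rest can finish in the order hotel, charlie. Check, step by step:
  pool = (1, 3, 1)
  run hotel (needs (0, 0, 0), free (1, 3, 1)); after release of (1, 1, 1) the pool is (2, 4, 2)
  run charlie (needs (2, 2, 0), free (2, 4, 2)); after release of (1, 0, 0) the pool is (3, 4, 2)
The stuck group stays short no matter what:
  golf cannot run: need (7, 3, 0) vs free (3, 4, 2) (insufficient type-A units)
  india cannot run: need (4, 3, 1) vs free (3, 4, 2) (insufficient type-A units)
  foxtrot cannot run: need (4, 1, 2) vs free (3, 4, 2) (insufficient type-A units)


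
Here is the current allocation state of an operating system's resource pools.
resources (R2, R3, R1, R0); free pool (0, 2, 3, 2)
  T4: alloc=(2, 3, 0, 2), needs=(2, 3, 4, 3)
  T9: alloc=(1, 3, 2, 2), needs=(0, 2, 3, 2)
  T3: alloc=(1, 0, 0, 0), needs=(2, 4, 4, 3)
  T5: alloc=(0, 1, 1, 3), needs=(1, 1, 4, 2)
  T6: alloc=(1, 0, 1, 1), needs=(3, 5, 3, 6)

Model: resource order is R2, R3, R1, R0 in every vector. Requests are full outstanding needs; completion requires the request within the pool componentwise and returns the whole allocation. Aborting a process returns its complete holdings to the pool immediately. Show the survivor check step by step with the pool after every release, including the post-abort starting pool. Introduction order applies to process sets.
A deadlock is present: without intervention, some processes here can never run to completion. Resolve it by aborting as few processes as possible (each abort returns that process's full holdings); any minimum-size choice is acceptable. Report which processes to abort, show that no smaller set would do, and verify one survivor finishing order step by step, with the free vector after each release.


Abort T4.
Key observation: the deadlocked T6 becomes finishable only because T4 released (2, 3, 0, 2); it completes at step 2 below.
Minimality: the empty abort set fails — the state is deadlocked as it stands.
One survivor order: T9, T6, T5, T3. Step-by-step check (post-abort pool first):
  pool = (2, 5, 3, 4)
  run T9 (needs (0, 2, 3, 2), free (2, 5, 3, 4)); after release of (1, 3, 2, 2) the pool is (3, 8, 5, 6)
  run T6 (needs (3, 5, 3, 6), free (3, 8, 5, 6)); after release of (1, 0, 1, 1) the pool is (4, 8, 6, 7)
  run T5 (needs (1, 1, 4, 2), free (4, 8, 6, 7)); after release of (0, 1, 1, 3) the pool is (4, 9, 7, 10)
  run T3 (needs (2, 4, 4, 3), free (4, 9, 7, 10)); after release of (1, 0, 0, 0) the pool is (5, 9, 7, 10)


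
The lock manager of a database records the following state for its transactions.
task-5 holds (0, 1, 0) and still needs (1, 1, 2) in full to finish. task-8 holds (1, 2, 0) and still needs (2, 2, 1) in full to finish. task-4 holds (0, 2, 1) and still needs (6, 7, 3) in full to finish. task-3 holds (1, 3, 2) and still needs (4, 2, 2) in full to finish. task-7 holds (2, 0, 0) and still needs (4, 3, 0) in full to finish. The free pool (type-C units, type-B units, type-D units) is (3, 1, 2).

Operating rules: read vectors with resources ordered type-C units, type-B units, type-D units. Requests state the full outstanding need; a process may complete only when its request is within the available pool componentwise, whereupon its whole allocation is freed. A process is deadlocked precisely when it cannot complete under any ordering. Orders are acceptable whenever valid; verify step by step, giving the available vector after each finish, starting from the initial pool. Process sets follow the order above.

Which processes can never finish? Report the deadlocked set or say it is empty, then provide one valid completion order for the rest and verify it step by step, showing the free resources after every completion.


No process is deadlocked.
Key observation: the pool covers task-5 at once, and every later process fits after earlier releases.
The rest can finish in the order task-5, task-8, task-3, task-7, task-4. Walking it through:
  pool = (3, 1, 2)
  task-5 needs (1, 1, 2) <= (3, 1, 2) -> finishes; pool += (0, 1, 0) = (3, 2, 2)
  task-8 needs (2, 2, 1) <= (3, 2, 2) -> finishes; pool += (1, 2, 0) = (4, 4, 2)
  task-3 needs (4, 2, 2) <= (4, 4, 2) -> finishes; pool += (1, 3, 2) = (5, 7, 4)
  task-7 needs (4, 3, 0) <= (5, 7, 4) -> finishes; pool += (2, 0, 0) = (7, 7, 4)
  task-4 needs (6, 7, 3) <= (7, 7, 4) -> finishes; pool += (0, 2, 1) = (7, 9, 5)


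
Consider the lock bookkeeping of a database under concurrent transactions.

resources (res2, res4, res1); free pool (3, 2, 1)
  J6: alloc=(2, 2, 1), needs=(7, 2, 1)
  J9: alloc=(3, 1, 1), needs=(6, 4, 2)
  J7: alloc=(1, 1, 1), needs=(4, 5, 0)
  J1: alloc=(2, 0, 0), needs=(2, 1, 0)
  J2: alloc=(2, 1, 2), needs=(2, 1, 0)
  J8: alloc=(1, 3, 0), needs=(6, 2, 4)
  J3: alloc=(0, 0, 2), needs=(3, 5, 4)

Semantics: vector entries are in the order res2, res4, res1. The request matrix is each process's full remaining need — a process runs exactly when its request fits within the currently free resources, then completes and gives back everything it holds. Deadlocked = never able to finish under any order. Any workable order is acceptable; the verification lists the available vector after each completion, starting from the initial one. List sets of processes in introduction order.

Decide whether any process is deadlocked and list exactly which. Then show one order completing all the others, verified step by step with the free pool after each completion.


Nothing here is deadlocked.
Key observation: J1 fits the free pool immediately, and its release cascades until everyone finishes.
One completion order for the rest: J1, J2, J6, J3, J7, J9, J8. Verifying each step:
  pool = (3, 2, 1)
  J1 needs (2, 1, 0) <= (3, 2, 1) -> finishes; pool += (2, 0, 0) = (5, 2, 1)
  J2 needs (2, 1, 0) <= (5, 2, 1) -> finishes; pool += (2, 1, 2) = (7, 3, 3)
  J6 needs (7, 2, 1) <= (7, 3, 3) -> finishes; pool += (2, 2, 1) = (9, 5, 4)
  J3 needs (3, 5, 4) <= (9, 5, 4) -> finishes; pool += (0, 0, 2) = (9, 5, 6)
  J7 needs (4, 5, 0) <= (9, 5, 6) -> finishes; pool += (1, 1, 1) = (10, 6, 7)
  J9 needs (6, 4, 2) <= (10, 6, 7) -> finishes; pool += (3, 1, 1) = (13, 7, 8)
  J8 needs (6, 2, 4) <= (13, 7, 8) -> finishes; pool += (1, 3, 0) = (14, 10, 8)


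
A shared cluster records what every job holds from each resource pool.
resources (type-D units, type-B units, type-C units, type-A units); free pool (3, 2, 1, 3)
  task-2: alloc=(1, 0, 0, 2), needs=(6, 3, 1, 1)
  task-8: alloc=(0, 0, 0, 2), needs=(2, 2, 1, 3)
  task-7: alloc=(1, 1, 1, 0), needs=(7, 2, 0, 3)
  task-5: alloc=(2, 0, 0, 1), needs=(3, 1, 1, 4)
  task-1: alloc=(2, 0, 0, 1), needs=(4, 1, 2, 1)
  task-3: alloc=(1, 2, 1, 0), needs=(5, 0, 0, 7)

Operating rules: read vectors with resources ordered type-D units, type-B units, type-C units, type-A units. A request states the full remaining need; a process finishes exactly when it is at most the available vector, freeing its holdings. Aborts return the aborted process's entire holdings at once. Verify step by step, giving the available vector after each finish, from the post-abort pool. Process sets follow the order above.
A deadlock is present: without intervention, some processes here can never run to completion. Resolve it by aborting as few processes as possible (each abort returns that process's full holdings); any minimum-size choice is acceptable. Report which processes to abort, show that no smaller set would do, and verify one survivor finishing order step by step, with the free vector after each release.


Abort task-7.
Key observation: aborting task-7 returns (1, 1, 1, 0), and task-1 — hopeless before — runs at step 1 with the returned capacity in the pool.
Minimality: the empty abort set fails — the state is deadlocked as it stands.
One survivor order: task-1, task-2, task-5, task-8, task-3. Verifying each step (post-abort pool first):
  pool = (4, 3, 2, 3)
  task-1: need (4, 1, 2, 1) fits (4, 3, 2, 3); releases (2, 0, 0, 1), pool now (6, 3, 2, 4)
  task-2: need (6, 3, 1, 1) fits (6, 3, 2, 4); releases (1, 0, 0, 2), pool now (7, 3, 2, 6)
  task-5: need (3, 1, 1, 4) fits (7, 3, 2, 6); releases (2, 0, 0, 1), pool now (9, 3, 2, 7)
  task-8: need (2, 2, 1, 3) fits (9, 3, 2, 7); releases (0, 0, 0, 2), pool now (9, 3, 2, 9)
  task-3: need (5, 0, 0, 7) fits (9, 3, 2, 9); releases (1, 2, 1, 0), pool now (10, 5, 3, 9)


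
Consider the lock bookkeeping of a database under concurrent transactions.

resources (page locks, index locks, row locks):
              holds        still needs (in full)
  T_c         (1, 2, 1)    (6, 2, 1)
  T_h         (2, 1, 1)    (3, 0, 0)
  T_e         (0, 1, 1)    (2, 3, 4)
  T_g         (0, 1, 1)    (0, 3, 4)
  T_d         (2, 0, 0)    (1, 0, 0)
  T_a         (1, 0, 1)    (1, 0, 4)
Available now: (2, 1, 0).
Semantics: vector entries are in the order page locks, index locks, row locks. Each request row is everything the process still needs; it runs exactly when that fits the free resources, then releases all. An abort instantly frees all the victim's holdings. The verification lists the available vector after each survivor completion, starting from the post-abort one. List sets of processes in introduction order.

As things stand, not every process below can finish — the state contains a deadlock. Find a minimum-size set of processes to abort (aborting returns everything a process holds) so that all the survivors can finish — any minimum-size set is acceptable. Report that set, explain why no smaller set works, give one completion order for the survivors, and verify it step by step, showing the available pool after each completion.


Abort T_e and T_a.
Key observation: T_g could never have finished before the abort; with (1, 1, 2) returned by T_e and T_a, it fits at step 4.
Minimality, checking each single-abort alternative: T_c alone leaves T_e blocked (short on row locks); T_h alone leaves T_e blocked (short on row locks); T_e alone leaves T_g blocked (short on row locks); T_g alone leaves T_e blocked (short on row locks); T_d alone leaves T_e blocked (short on row locks); T_a alone leaves T_e blocked (short on row locks).
One survivor order: T_h, T_d, T_c, T_g. Check, step by step (post-abort pool first):
  pool = (3, 2, 2)
  T_h needs (3, 0, 0) <= (3, 2, 2) -> finishes; pool += (2, 1, 1) = (5, 3, 3)
  T_d needs (1, 0, 0) <= (5, 3, 3) -> finishes; pool += (2, 0, 0) = (7, 3, 3)
  T_c needs (6, 2, 1) <= (7, 3, 3) -> finishes; pool += (1, 2, 1) = (8, 5, 4)
  T_g needs (0, 3, 4) <= (8, 5, 4) -> finishes; pool += (0, 1, 1) = (8, 6, 5)


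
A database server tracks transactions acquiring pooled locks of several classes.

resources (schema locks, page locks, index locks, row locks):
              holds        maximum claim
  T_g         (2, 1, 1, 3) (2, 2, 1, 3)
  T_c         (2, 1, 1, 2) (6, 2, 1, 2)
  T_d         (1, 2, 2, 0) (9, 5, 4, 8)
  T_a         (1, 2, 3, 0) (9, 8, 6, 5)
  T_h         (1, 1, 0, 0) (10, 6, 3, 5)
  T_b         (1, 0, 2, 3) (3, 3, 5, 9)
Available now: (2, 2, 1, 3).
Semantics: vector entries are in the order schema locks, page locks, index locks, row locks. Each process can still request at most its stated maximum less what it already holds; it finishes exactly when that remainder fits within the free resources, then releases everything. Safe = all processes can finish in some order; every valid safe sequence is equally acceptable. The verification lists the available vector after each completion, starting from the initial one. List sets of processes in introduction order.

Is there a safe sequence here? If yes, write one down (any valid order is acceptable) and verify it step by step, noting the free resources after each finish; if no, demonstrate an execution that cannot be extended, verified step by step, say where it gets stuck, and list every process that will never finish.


The state is UNSAFE.
Key observation: the wall is schema locks: completing T_g, T_c, T_b brings the pool only to (7, 4, 5, 11), and all the rest need more.
Going as far as possible: T_g, T_c, T_b; after that, nothing fits. Verifying each step:
  pool = (2, 2, 1, 3)
  T_g: need (0, 1, 0, 0) fits (2, 2, 1, 3); releases (2, 1, 1, 3), pool now (4, 3, 2, 6)
  T_c: need (4, 1, 0, 0) fits (4, 3, 2, 6); releases (2, 1, 1, 2), pool now (6, 4, 3, 8)
  T_b: need (2, 3, 3, 6) fits (6, 4, 3, 8); releases (1, 0, 2, 3), pool now (7, 4, 5, 11)
  blocked: T_d wants (8, 3, 2, 8), pool (7, 4, 5, 11) — not enough schema locks
  blocked: T_a wants (8, 6, 3, 5), pool (7, 4, 5, 11) — not enough schema locks and page locks
  blocked: T_h wants (9, 5, 3, 5), pool (7, 4, 5, 11) — not enough schema locks and page locks
Never able to finish: T_d, T_a and T_h.
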